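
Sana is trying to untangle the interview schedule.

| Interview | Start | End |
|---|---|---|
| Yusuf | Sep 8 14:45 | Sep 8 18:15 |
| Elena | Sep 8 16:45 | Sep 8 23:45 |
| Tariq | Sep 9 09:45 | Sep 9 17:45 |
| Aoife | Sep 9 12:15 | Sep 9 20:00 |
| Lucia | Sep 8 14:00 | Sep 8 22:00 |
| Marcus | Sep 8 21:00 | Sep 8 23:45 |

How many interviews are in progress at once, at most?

3

Sweep the timeline, counting +1 at each start and −1 at each end (ends before starts at a tie):
Sep 8 14:00 start Lucia → 1
Sep 8 14:45 start Yusuf → 2
Sep 8 16:45 start Elena → 3
Sep 8 18:15 end Yusuf → 2
Sep 8 21:00 start Marcus → 3
Sep 8 22:00 end Lucia → 2
Sep 8 23:45 end Elena → 1
Sep 8 23:45 end Marcus → 0
Sep 9 09:45 start Tariq → 1
Sep 9 12:15 start Aoife → 2
Sep 9 17:45 end Tariq → 1
Sep 9 20:00 end Aoife → 0
Peak is 3, at Sep 8 16:45 (Elena, Lucia, Yusuf).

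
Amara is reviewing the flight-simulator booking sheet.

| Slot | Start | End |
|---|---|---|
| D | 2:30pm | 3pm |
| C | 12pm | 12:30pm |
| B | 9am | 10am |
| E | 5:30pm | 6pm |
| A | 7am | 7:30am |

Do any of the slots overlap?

No

Check each pair: they overlap iff neither finishes before the other starts.
Sorted by start: A, B, C, D, E.
B starts after A ends; A is clear from here.
C starts after B ends; B is clear from here.
D starts after C ends; C is clear from here.
E starts after D ends.
Every pair is clear; the schedule has no overlaps.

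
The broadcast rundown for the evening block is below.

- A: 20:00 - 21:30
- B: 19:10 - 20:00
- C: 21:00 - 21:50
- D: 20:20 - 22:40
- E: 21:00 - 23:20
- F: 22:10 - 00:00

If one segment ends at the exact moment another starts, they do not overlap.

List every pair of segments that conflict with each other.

Sorted by start: B, A, D, C, E, F.
A starts exactly when B ends (back-to-back, no overlap), so B has no further overlaps.
D starts before A ends → A and D overlap.
C starts before A ends → A and C overlap.
E starts before A ends → A and E overlap.
F starts after A ends.
C starts before D ends → D and C overlap.
E starts before D ends → D and E overlap.
F starts before D ends → D and F overlap.
E starts before C ends → C and E overlap.
F starts after C ends.
F starts before E ends → E and F overlap.

A & C, A & D, A & E, C & D, C & E, D & E, D & F, E & F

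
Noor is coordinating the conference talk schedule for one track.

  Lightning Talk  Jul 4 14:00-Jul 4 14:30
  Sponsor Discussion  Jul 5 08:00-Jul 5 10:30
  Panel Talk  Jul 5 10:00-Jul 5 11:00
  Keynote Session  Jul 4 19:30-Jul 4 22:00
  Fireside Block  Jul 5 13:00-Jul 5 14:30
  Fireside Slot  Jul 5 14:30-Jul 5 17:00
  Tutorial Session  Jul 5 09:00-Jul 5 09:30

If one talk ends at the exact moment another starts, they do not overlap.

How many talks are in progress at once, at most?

Walk through starts and ends in time order (an end at T is processed before a start at T):
Jul 4 14:00 start Lightning Talk → 1
Jul 4 14:30 end Lightning Talk → 0
Jul 4 19:30 start Keynote Session → 1
Jul 4 22:00 end Keynote Session → 0
Jul 5 08:00 start Sponsor Discussion → 1
Jul 5 09:00 start Tutorial Session → 2
Jul 5 09:30 end Tutorial Session → 1
Jul 5 10:00 start Panel Talk → 2
Jul 5 10:30 end Sponsor Discussion → 1
Jul 5 11:00 end Panel Talk → 0
Jul 5 13:00 start Fireside Block → 1
Jul 5 14:30 end Fireside Block → 0
Jul 5 14:30 start Fireside Slot → 1
Jul 5 17:00 end Fireside Slot → 0
Peak is 2, at Jul 5 09:00 (Sponsor Discussion, Tutorial Session).

2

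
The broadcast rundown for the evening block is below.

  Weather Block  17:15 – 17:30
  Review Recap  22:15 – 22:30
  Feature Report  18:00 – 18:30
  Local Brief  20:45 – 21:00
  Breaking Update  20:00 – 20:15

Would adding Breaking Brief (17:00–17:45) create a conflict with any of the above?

Yes — it overlaps Weather Block

Weather Block: starts 17:15 before Breaking Brief ends 17:45, and ends 17:30 after Breaking Brief starts 17:00 → overlap.
Feature Report: starts 18:00 at or after Breaking Brief ends 17:45 → clear.
Breaking Update: starts 20:00 at or after Breaking Brief ends 17:45 → clear.
Local Brief: starts 20:45 at or after Breaking Brief ends 17:45 → clear.
Review Recap: starts 22:15 at or after Breaking Brief ends 17:45 → clear.
Breaking Brief overlaps Weather Block.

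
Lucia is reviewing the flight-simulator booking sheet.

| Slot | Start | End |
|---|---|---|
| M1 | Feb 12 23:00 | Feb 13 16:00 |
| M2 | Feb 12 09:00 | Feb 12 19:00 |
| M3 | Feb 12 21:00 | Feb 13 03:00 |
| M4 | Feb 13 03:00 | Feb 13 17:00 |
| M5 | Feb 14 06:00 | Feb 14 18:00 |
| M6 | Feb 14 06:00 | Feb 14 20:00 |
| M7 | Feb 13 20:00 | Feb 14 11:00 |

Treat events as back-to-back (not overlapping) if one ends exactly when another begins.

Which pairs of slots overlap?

Sorted by start: M2, M3, M1, M4, M7, M5, M6.
M3 starts after M2 ends — done with M2.
M1 starts before M3 ends → M3 and M1 overlap.
M4 starts exactly when M3 ends (back-to-back, no overlap) — done with M3.
M4 starts before M1 ends → M1 and M4 overlap.
M7 starts after M1 ends — done with M1.
M7 starts after M4 ends — done with M4.
M5 starts before M7 ends → M7 and M5 overlap.
M6 starts before M7 ends → M7 and M6 overlap.
M6 starts before M5 ends → M5 and M6 overlap.

M1 & M3, M1 & M4, M5 & M6, M5 & M7, M6 & M7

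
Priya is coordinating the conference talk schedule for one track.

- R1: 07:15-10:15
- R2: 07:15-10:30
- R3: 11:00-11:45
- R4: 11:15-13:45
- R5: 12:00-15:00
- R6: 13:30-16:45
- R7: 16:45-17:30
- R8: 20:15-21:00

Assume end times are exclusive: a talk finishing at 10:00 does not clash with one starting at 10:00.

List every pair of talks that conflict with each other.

Check each pair: they overlap iff neither finishes before the other starts.
Sorted by start: R1, R2, R3, R4, R5, R6, R7, R8.
R2 starts before R1 ends → R1 and R2 overlap.
R3 starts after R1 ends, so nothing later overlaps R1 either.
R3 starts after R2 ends, so nothing later overlaps R2 either.
R4 starts before R3 ends → R3 and R4 overlap.
R5 starts after R3 ends, so nothing later overlaps R3 either.
R5 starts before R4 ends → R4 and R5 overlap.
R6 starts before R4 ends → R4 and R6 overlap.
R7 starts after R4 ends, so nothing later overlaps R4 either.
R6 starts before R5 ends → R5 and R6 overlap.
R7 starts after R5 ends, so nothing later overlaps R5 either.
R7 starts exactly when R6 ends (back-to-back, no overlap), so nothing later overlaps R6 either.
R8 starts after R7 ends.

R1 & R2, R3 & R4, R4 & R5, R4 & R6, R5 & R6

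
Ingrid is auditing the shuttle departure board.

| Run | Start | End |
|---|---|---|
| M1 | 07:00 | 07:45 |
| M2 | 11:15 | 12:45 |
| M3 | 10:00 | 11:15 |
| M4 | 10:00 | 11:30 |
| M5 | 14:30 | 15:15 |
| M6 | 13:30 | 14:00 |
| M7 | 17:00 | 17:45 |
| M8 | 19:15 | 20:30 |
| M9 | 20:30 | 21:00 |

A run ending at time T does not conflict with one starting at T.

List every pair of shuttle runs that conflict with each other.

M2 & M4, M3 & M4

Sorted by start: M1, M3, M4, M2, M6, M5, M7, M8, M9.
M3 starts after M1 ends, so M1 has no further overlaps.
M4 starts before M3 ends → M3 and M4 overlap.
M2 starts exactly when M3 ends (back-to-back, no overlap), so M3 has no further overlaps.
M2 starts before M4 ends → M4 and M2 overlap.
M6 starts after M4 ends, so M4 has no further overlaps.
M6 starts after M2 ends, so M2 has no further overlaps.
M5 starts after M6 ends, so M6 has no further overlaps.
M7 starts after M5 ends, so M5 has no further overlaps.
M8 starts after M7 ends, so M7 has no further overlaps.
M9 starts exactly when M8 ends (back-to-back, no overlap).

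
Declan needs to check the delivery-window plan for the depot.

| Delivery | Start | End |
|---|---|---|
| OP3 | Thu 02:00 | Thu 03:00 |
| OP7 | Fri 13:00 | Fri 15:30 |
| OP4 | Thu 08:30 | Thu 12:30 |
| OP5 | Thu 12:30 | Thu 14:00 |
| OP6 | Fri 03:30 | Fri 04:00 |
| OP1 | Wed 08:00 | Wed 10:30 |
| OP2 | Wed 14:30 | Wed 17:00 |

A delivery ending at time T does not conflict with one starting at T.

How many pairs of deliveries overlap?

0

Sorted by start: OP1, OP2, OP3, OP4, OP5, OP6, OP7.
OP2 starts after OP1 ends, so OP1 has no further overlaps.
OP3 starts after OP2 ends, so OP2 has no further overlaps.
OP4 starts after OP3 ends, so OP3 has no further overlaps.
OP5 starts exactly when OP4 ends (back-to-back, no overlap), so OP4 has no further overlaps.
OP6 starts after OP5 ends, so OP5 has no further overlaps.
OP7 starts after OP6 ends.
No pair overlaps.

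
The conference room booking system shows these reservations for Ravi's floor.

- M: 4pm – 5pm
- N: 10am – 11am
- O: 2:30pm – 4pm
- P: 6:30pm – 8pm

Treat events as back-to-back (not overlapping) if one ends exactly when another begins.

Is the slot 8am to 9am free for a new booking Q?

N: starts 10am at or after Q ends 9am → clear.
O: starts 2:30pm at or after Q ends 9am → clear.
M: starts 4pm at or after Q ends 9am → clear.
P: starts 6:30pm at or after Q ends 9am → clear.

Yes — the slot is free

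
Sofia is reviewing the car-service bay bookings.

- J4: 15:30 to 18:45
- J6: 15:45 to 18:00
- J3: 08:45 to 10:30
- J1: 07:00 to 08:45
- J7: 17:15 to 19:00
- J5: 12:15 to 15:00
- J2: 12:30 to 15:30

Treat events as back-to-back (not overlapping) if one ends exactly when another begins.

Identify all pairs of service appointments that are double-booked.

J2 & J5, J4 & J6, J4 & J7, J6 & J7

Sorted by start: J1, J3, J5, J2, J4, J6, J7.
J3 starts exactly when J1 ends (back-to-back, no overlap), so J1 has no further overlaps.
J5 starts after J3 ends, so J3 has no further overlaps.
J2 starts before J5 ends → J5 and J2 overlap.
J4 starts after J5 ends, so J5 has no further overlaps.
J4 starts exactly when J2 ends (back-to-back, no overlap), so J2 has no further overlaps.
J6 starts before J4 ends → J4 and J6 overlap.
J7 starts before J4 ends → J4 and J7 overlap.
J7 starts before J6 ends → J6 and J7 overlap.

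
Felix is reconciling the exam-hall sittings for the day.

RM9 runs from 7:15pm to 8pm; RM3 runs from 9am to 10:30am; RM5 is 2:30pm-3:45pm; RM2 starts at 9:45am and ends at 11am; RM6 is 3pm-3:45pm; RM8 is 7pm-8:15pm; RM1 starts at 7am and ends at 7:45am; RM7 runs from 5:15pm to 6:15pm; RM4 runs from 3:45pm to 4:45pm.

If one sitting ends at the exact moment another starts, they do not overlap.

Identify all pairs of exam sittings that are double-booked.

RM2 & RM3, RM5 & RM6, RM8 & RM9

Sorted by start: RM1, RM3, RM2, RM5, RM6, RM4, RM7, RM8, RM9.
RM3 starts after RM1 ends — done with RM1.
RM2 starts before RM3 ends → RM3 and RM2 overlap.
RM5 starts after RM3 ends — done with RM3.
RM5 starts after RM2 ends — done with RM2.
RM6 starts before RM5 ends → RM5 and RM6 overlap.
RM4 starts exactly when RM5 ends (back-to-back, no overlap) — done with RM5.
RM4 starts exactly when RM6 ends (back-to-back, no overlap) — done with RM6.
RM7 starts after RM4 ends — done with RM4.
RM8 starts after RM7 ends — done with RM7.
RM9 starts before RM8 ends → RM8 and RM9 overlap.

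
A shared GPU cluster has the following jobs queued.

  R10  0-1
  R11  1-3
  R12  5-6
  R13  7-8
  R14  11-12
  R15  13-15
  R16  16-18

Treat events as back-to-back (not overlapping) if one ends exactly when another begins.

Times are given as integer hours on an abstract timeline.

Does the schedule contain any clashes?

No

Sorted by start: R10, R11, R12, R13, R14, R15, R16.
R11 starts exactly when R10 ends (back-to-back, no overlap), so nothing later overlaps R10 either.
R12 starts after R11 ends, so nothing later overlaps R11 either.
R13 starts after R12 ends, so nothing later overlaps R12 either.
R14 starts after R13 ends, so nothing later overlaps R13 either.
R15 starts after R14 ends, so nothing later overlaps R14 either.
R16 starts after R15 ends.
Every pair is clear; the schedule has no overlaps.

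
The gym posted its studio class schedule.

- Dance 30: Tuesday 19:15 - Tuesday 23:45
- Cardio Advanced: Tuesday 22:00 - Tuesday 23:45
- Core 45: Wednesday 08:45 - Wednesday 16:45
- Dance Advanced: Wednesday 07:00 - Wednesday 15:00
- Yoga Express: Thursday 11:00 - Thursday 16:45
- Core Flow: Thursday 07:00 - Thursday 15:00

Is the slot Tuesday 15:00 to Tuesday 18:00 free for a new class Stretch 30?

Yes — the slot is free

Dance 30: starts Tuesday 19:15 at or after Stretch 30 ends Tuesday 18:00 → clear.
Cardio Advanced: starts Tuesday 22:00 at or after Stretch 30 ends Tuesday 18:00 → clear.
Dance Advanced: starts Wednesday 07:00 at or after Stretch 30 ends Tuesday 18:00 → clear.
Core 45: starts Wednesday 08:45 at or after Stretch 30 ends Tuesday 18:00 → clear.
Core Flow: starts Thursday 07:00 at or after Stretch 30 ends Tuesday 18:00 → clear.
Yoga Express: starts Thursday 11:00 at or after Stretch 30 ends Tuesday 18:00 → clear.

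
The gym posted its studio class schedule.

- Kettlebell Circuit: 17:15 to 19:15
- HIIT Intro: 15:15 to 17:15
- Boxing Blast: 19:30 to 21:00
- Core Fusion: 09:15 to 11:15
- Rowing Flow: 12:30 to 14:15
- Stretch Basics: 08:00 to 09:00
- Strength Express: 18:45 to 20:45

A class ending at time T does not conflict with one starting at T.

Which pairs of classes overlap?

Boxing Blast & Strength Express, Kettlebell Circuit & Strength Express

Sorted by start: Stretch Basics, Core Fusion, Rowing Flow, HIIT Intro, Kettlebell Circuit, Strength Express, Boxing Blast.
Core Fusion starts after Stretch Basics ends; Stretch Basics is clear from here.
Rowing Flow starts after Core Fusion ends; Core Fusion is clear from here.
HIIT Intro starts after Rowing Flow ends; Rowing Flow is clear from here.
Kettlebell Circuit starts exactly when HIIT Intro ends (back-to-back, no overlap); HIIT Intro is clear from here.
Strength Express starts before Kettlebell Circuit ends → Kettlebell Circuit and Strength Express overlap.
Boxing Blast starts after Kettlebell Circuit ends.
Boxing Blast starts before Strength Express ends → Strength Express and Boxing Blast overlap.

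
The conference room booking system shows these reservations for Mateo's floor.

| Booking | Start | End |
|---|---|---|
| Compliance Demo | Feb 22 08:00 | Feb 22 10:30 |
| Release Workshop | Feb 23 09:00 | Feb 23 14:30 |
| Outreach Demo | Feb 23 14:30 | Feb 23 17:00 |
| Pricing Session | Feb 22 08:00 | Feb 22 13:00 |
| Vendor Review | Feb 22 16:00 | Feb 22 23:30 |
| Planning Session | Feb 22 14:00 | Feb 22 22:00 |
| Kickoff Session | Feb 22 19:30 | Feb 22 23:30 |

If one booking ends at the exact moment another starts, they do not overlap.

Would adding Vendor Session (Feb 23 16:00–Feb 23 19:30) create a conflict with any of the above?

Yes — it overlaps Outreach Demo

Pricing Session: ends Feb 22 13:00 at or before Vendor Session starts Feb 23 16:00 → clear.
Compliance Demo: ends Feb 22 10:30 at or before Vendor Session starts Feb 23 16:00 → clear.
Planning Session: ends Feb 22 22:00 at or before Vendor Session starts Feb 23 16:00 → clear.
Vendor Review: ends Feb 22 23:30 at or before Vendor Session starts Feb 23 16:00 → clear.
Kickoff Session: ends Feb 22 23:30 at or before Vendor Session starts Feb 23 16:00 → clear.
Release Workshop: ends Feb 23 14:30 at or before Vendor Session starts Feb 23 16:00 → clear.
Outreach Demo: starts Feb 23 14:30 before Vendor Session ends Feb 23 19:30, and ends Feb 23 17:00 after Vendor Session starts Feb 23 16:00 → overlap.
Vendor Session overlaps Outreach Demo.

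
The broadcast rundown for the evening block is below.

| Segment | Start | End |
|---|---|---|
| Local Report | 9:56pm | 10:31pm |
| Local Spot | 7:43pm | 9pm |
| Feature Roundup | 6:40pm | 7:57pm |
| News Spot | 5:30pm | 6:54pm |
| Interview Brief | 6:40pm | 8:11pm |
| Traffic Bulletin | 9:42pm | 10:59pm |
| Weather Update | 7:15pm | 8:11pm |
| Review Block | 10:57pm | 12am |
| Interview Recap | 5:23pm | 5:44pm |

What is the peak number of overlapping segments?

4

Sort all start/end points and keep a running count:
5:23pm start Interview Recap → 1
5:30pm start News Spot → 2
5:44pm end Interview Recap → 1
6:40pm start Feature Roundup → 2
6:40pm start Interview Brief → 3
6:54pm end News Spot → 2
7:15pm start Weather Update → 3
7:43pm start Local Spot → 4
7:57pm end Feature Roundup → 3
8:11pm end Interview Brief → 2
8:11pm end Weather Update → 1
9pm end Local Spot → 0
9:42pm start Traffic Bulletin → 1
9:56pm start Local Report → 2
10:31pm end Local Report → 1
10:57pm start Review Block → 2
10:59pm end Traffic Bulletin → 1
12am end Review Block → 0
Peak is 4, at 7:43pm (Feature Roundup, Interview Brief, Local Spot, Weather Update).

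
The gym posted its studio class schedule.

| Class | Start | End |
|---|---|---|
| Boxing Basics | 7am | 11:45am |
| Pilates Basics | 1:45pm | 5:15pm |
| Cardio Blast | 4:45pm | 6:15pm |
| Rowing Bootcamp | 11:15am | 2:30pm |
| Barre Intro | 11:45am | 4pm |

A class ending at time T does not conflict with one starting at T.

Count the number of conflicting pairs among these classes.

Sorted by start: Boxing Basics, Rowing Bootcamp, Barre Intro, Pilates Basics, Cardio Blast.
Rowing Bootcamp starts before Boxing Basics ends → Boxing Basics and Rowing Bootcamp overlap.
Barre Intro starts exactly when Boxing Basics ends (back-to-back, no overlap); Boxing Basics is clear from here.
Barre Intro starts before Rowing Bootcamp ends → Rowing Bootcamp and Barre Intro overlap.
Pilates Basics starts before Rowing Bootcamp ends → Rowing Bootcamp and Pilates Basics overlap.
Cardio Blast starts after Rowing Bootcamp ends.
Pilates Basics starts before Barre Intro ends → Barre Intro and Pilates Basics overlap.
Cardio Blast starts after Barre Intro ends.
Cardio Blast starts before Pilates Basics ends → Pilates Basics and Cardio Blast overlap.
Overlapping pairs: Barre Intro & Pilates Basics, Barre Intro & Rowing Bootcamp, Boxing Basics & Rowing Bootcamp, Cardio Blast & Pilates Basics, Pilates Basics & Rowing Bootcamp — 5 in total.

5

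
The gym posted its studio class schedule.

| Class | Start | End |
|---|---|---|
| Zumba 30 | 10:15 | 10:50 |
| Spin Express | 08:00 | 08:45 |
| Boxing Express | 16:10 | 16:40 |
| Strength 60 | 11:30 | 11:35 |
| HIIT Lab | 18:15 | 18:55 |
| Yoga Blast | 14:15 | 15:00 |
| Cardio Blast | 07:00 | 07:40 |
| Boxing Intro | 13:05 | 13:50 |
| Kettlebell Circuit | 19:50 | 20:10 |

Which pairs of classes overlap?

no overlapping pairs

Check each pair: they overlap iff neither finishes before the other starts.
Sorted by start: Cardio Blast, Spin Express, Zumba 30, Strength 60, Boxing Intro, Yoga Blast, Boxing Express, HIIT Lab, Kettlebell Circuit.
Spin Express starts after Cardio Blast ends, so nothing later overlaps Cardio Blast either.
Zumba 30 starts after Spin Express ends, so nothing later overlaps Spin Express either.
Strength 60 starts after Zumba 30 ends, so nothing later overlaps Zumba 30 either.
Boxing Intro starts after Strength 60 ends, so nothing later overlaps Strength 60 either.
Yoga Blast starts after Boxing Intro ends, so nothing later overlaps Boxing Intro either.
Boxing Express starts after Yoga Blast ends, so nothing later overlaps Yoga Blast either.
HIIT Lab starts after Boxing Express ends, so nothing later overlaps Boxing Express either.
Kettlebell Circuit starts after HIIT Lab ends.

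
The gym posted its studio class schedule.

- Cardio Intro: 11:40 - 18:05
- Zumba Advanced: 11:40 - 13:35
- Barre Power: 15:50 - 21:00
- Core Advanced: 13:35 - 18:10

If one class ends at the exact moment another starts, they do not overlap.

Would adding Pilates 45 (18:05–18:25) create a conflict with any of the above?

Yes — it overlaps Barre Power, Core Advanced

Zumba Advanced: ends 13:35 at or before Pilates 45 starts 18:05 → clear.
Cardio Intro: ends 18:05 at or before Pilates 45 starts 18:05 → clear.
Core Advanced: starts 13:35 before Pilates 45 ends 18:25, and ends 18:10 after Pilates 45 starts 18:05 → overlap.
Barre Power: starts 15:50 before Pilates 45 ends 18:25, and ends 21:00 after Pilates 45 starts 18:05 → overlap.
Pilates 45 overlaps Barre Power, Core Advanced.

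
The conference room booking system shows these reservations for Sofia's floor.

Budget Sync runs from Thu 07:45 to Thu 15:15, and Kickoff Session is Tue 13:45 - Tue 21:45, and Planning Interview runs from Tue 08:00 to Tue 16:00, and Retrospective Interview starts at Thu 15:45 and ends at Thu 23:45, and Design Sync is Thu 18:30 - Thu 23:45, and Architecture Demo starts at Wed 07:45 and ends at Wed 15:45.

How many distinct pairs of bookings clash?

Sorted by start: Planning Interview, Kickoff Session, Architecture Demo, Budget Sync, Retrospective Interview, Design Sync.
Kickoff Session starts before Planning Interview ends → Planning Interview and Kickoff Session overlap.
Architecture Demo starts after Planning Interview ends, so Planning Interview has no further overlaps.
Architecture Demo starts after Kickoff Session ends, so Kickoff Session has no further overlaps.
Budget Sync starts after Architecture Demo ends, so Architecture Demo has no further overlaps.
Retrospective Interview starts after Budget Sync ends, so Budget Sync has no further overlaps.
Design Sync starts before Retrospective Interview ends → Retrospective Interview and Design Sync overlap.
Overlapping pairs: Design Sync & Retrospective Interview, Kickoff Session & Planning Interview — 2 in total.

2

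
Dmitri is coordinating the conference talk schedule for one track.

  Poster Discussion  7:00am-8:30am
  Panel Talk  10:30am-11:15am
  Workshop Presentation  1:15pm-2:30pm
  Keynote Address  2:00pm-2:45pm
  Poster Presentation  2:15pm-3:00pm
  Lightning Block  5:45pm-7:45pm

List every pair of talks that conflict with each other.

Sorted by start: Poster Discussion, Panel Talk, Workshop Presentation, Keynote Address, Poster Presentation, Lightning Block.
Panel Talk starts after Poster Discussion ends; Poster Discussion is clear from here.
Workshop Presentation starts after Panel Talk ends; Panel Talk is clear from here.
Keynote Address starts before Workshop Presentation ends → Workshop Presentation and Keynote Address overlap.
Poster Presentation starts before Workshop Presentation ends → Workshop Presentation and Poster Presentation overlap.
Lightning Block starts after Workshop Presentation ends.
Poster Presentation starts before Keynote Address ends → Keynote Address and Poster Presentation overlap.
Lightning Block starts after Keynote Address ends.
Lightning Block starts after Poster Presentation ends.

Keynote Address & Poster Presentation, Keynote Address & Workshop Presentation, Poster Presentation & Workshop Presentation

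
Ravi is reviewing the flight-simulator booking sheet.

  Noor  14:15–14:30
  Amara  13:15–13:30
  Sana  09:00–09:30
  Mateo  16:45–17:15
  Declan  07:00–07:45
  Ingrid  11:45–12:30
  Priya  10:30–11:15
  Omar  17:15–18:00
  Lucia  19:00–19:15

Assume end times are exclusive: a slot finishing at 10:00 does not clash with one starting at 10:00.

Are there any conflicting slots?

No

Sorted by start: Declan, Sana, Priya, Ingrid, Amara, Noor, Mateo, Omar, Lucia.
Sana starts after Declan ends, so nothing later overlaps Declan either.
Priya starts after Sana ends, so nothing later overlaps Sana either.
Ingrid starts after Priya ends, so nothing later overlaps Priya either.
Amara starts after Ingrid ends, so nothing later overlaps Ingrid either.
Noor starts after Amara ends, so nothing later overlaps Amara either.
Mateo starts after Noor ends, so nothing later overlaps Noor either.
Omar starts exactly when Mateo ends (back-to-back, no overlap), so nothing later overlaps Mateo either.
Lucia starts after Omar ends.
Every pair is clear; the schedule has no overlaps.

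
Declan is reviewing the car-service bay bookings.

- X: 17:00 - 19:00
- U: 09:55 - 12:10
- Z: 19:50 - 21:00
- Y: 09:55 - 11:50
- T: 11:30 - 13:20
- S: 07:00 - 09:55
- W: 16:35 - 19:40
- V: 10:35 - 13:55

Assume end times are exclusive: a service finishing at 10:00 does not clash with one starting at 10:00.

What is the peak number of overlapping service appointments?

Walk through starts and ends in time order (an end at T is processed before a start at T):
07:00 start S → 1
09:55 end S → 0
09:55 start U → 1
09:55 start Y → 2
10:35 start V → 3
11:30 start T → 4
11:50 end Y → 3
12:10 end U → 2
13:20 end T → 1
13:55 end V → 0
16:35 start W → 1
17:00 start X → 2
19:00 end X → 1
19:40 end W → 0
19:50 start Z → 1
21:00 end Z → 0
Peak is 4, at 11:30 (T, U, V, Y).

4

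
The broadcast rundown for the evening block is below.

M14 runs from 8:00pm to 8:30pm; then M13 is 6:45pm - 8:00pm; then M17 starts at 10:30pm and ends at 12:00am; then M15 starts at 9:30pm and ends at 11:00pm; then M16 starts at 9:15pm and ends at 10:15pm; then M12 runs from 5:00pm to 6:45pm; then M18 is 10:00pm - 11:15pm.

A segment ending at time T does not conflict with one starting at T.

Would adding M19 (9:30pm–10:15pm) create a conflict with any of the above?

M12: ends 6:45pm at or before M19 starts 9:30pm → clear.
M13: ends 8:00pm at or before M19 starts 9:30pm → clear.
M14: ends 8:30pm at or before M19 starts 9:30pm → clear.
M16: starts 9:15pm before M19 ends 10:15pm, and ends 10:15pm after M19 starts 9:30pm → overlap.
M15: starts 9:30pm before M19 ends 10:15pm, and ends 11:00pm after M19 starts 9:30pm → overlap.
M18: starts 10:00pm before M19 ends 10:15pm, and ends 11:15pm after M19 starts 9:30pm → overlap.
M17: starts 10:30pm at or after M19 ends 10:15pm → clear.
M19 overlaps M15, M16, M18.

Yes — it overlaps M15, M16, M18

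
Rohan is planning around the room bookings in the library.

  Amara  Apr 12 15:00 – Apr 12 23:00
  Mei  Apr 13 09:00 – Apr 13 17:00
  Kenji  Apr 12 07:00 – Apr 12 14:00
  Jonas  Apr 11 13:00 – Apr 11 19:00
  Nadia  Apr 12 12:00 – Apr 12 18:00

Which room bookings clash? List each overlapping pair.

Amara & Nadia, Kenji & Nadia

Sorted by start: Jonas, Kenji, Nadia, Amara, Mei.
Kenji starts after Jonas ends; Jonas is clear from here.
Nadia starts before Kenji ends → Kenji and Nadia overlap.
Amara starts after Kenji ends; Kenji is clear from here.
Amara starts before Nadia ends → Nadia and Amara overlap.
Mei starts after Nadia ends.
Mei starts after Amara ends.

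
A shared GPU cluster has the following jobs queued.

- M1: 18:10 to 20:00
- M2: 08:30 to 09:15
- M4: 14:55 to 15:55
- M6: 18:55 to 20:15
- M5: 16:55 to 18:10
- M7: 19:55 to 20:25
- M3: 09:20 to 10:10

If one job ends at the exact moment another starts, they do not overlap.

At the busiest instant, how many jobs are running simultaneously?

Sort all start/end points and keep a running count:
08:30 start M2 → 1
09:15 end M2 → 0
09:20 start M3 → 1
10:10 end M3 → 0
14:55 start M4 → 1
15:55 end M4 → 0
16:55 start M5 → 1
18:10 end M5 → 0
18:10 start M1 → 1
18:55 start M6 → 2
19:55 start M7 → 3
20:00 end M1 → 2
20:15 end M6 → 1
20:25 end M7 → 0
Peak is 3, at 19:55 (M1, M6, M7).

3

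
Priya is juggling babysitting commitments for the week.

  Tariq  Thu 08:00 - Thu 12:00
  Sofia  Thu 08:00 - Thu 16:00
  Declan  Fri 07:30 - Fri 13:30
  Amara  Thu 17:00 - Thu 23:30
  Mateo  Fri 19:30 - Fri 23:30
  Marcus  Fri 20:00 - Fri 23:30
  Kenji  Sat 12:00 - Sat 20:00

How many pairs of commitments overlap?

2

Sorted by start: Tariq, Sofia, Amara, Declan, Mateo, Marcus, Kenji.
Sofia starts before Tariq ends → Tariq and Sofia overlap.
Amara starts after Tariq ends, so Tariq has no further overlaps.
Amara starts after Sofia ends, so Sofia has no further overlaps.
Declan starts after Amara ends, so Amara has no further overlaps.
Mateo starts after Declan ends, so Declan has no further overlaps.
Marcus starts before Mateo ends → Mateo and Marcus overlap.
Kenji starts after Mateo ends.
Kenji starts after Marcus ends.
Overlapping pairs: Marcus & Mateo, Sofia & Tariq — 2 in total.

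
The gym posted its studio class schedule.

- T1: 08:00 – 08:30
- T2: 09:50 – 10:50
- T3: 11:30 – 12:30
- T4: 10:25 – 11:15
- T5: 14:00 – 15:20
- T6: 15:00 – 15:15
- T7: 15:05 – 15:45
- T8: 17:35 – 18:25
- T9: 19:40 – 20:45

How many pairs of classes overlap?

Check each pair: they overlap iff neither finishes before the other starts.
Sorted by start: T1, T2, T4, T3, T5, T6, T7, T8, T9.
T2 starts after T1 ends — done with T1.
T4 starts before T2 ends → T2 and T4 overlap.
T3 starts after T2 ends — done with T2.
T3 starts after T4 ends — done with T4.
T5 starts after T3 ends — done with T3.
T6 starts before T5 ends → T5 and T6 overlap.
T7 starts before T5 ends → T5 and T7 overlap.
T8 starts after T5 ends — done with T5.
T7 starts before T6 ends → T6 and T7 overlap.
T8 starts after T6 ends — done with T6.
T8 starts after T7 ends — done with T7.
T9 starts after T8 ends.
Overlapping pairs: T2 & T4, T5 & T6, T5 & T7, T6 & T7 — 4 in total.

4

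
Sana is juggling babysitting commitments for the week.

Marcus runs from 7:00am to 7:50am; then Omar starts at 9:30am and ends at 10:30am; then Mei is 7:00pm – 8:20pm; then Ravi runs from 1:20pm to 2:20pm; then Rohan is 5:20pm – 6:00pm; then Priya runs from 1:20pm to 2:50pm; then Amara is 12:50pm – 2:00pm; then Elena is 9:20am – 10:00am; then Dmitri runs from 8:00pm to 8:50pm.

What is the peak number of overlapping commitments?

Sweep the timeline, counting +1 at each start and −1 at each end (ends before starts at a tie):
7:00am start Marcus → 1
7:50am end Marcus → 0
9:20am start Elena → 1
9:30am start Omar → 2
10:00am end Elena → 1
10:30am end Omar → 0
12:50pm start Amara → 1
1:20pm start Priya → 2
1:20pm start Ravi → 3
2:00pm end Amara → 2
2:20pm end Ravi → 1
2:50pm end Priya → 0
5:20pm start Rohan → 1
6:00pm end Rohan → 0
7:00pm start Mei → 1
8:00pm start Dmitri → 2
8:20pm end Mei → 1
8:50pm end Dmitri → 0
Peak is 3, at 1:20pm (Amara, Priya, Ravi).

3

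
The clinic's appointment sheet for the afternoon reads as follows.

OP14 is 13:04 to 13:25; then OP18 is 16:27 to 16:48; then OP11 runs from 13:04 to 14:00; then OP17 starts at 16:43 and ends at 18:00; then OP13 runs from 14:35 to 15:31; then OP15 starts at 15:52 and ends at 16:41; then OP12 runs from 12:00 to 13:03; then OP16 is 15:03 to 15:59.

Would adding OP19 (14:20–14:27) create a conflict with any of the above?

No — it doesn't clash with anything

OP12: ends 13:03 at or before OP19 starts 14:20 → clear.
OP11: ends 14:00 at or before OP19 starts 14:20 → clear.
OP14: ends 13:25 at or before OP19 starts 14:20 → clear.
OP13: starts 14:35 at or after OP19 ends 14:27 → clear.
OP16: starts 15:03 at or after OP19 ends 14:27 → clear.
OP15: starts 15:52 at or after OP19 ends 14:27 → clear.
OP18: starts 16:27 at or after OP19 ends 14:27 → clear.
OP17: starts 16:43 at or after OP19 ends 14:27 → clear.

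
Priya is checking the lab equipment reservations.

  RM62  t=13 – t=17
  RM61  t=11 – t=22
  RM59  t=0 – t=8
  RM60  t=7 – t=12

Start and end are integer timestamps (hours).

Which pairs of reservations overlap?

Sorted by start: RM59, RM60, RM61, RM62.
RM60 starts before RM59 ends → RM59 and RM60 overlap.
RM61 starts after RM59 ends; RM59 is clear from here.
RM61 starts before RM60 ends → RM60 and RM61 overlap.
RM62 starts after RM60 ends.
RM62 starts before RM61 ends → RM61 and RM62 overlap.

RM59 & RM60, RM60 & RM61, RM61 & RM62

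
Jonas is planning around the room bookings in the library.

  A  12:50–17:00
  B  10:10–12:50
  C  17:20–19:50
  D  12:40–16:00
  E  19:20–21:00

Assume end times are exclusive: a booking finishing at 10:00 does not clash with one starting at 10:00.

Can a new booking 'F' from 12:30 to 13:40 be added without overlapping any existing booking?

No — it overlaps A, B, D

B: starts 10:10 before F ends 13:40, and ends 12:50 after F starts 12:30 → overlap.
D: starts 12:40 before F ends 13:40, and ends 16:00 after F starts 12:30 → overlap.
A: starts 12:50 before F ends 13:40, and ends 17:00 after F starts 12:30 → overlap.
C: starts 17:20 at or after F ends 13:40 → clear.
E: starts 19:20 at or after F ends 13:40 → clear.
F overlaps A, B, D.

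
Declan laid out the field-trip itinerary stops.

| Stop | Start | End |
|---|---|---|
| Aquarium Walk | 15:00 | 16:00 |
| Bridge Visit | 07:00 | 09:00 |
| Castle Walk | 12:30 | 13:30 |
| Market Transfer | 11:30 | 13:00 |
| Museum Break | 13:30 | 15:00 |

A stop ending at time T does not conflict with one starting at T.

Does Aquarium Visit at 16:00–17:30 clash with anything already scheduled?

No — it doesn't clash with anything

Bridge Visit: ends 09:00 at or before Aquarium Visit starts 16:00 → clear.
Market Transfer: ends 13:00 at or before Aquarium Visit starts 16:00 → clear.
Castle Walk: ends 13:30 at or before Aquarium Visit starts 16:00 → clear.
Museum Break: ends 15:00 at or before Aquarium Visit starts 16:00 → clear.
Aquarium Walk: ends 16:00 at or before Aquarium Visit starts 16:00 → clear.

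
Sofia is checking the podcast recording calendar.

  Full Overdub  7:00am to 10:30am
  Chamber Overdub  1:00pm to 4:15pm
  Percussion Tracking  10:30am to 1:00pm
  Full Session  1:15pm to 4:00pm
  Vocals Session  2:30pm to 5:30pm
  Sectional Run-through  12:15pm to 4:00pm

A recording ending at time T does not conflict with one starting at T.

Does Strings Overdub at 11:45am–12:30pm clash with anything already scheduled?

Full Overdub: ends 10:30am at or before Strings Overdub starts 11:45am → clear.
Percussion Tracking: starts 10:30am before Strings Overdub ends 12:30pm, and ends 1:00pm after Strings Overdub starts 11:45am → overlap.
Sectional Run-through: starts 12:15pm before Strings Overdub ends 12:30pm, and ends 4:00pm after Strings Overdub starts 11:45am → overlap.
Chamber Overdub: starts 1:00pm at or after Strings Overdub ends 12:30pm → clear.
Full Session: starts 1:15pm at or after Strings Overdub ends 12:30pm → clear.
Vocals Session: starts 2:30pm at or after Strings Overdub ends 12:30pm → clear.
Strings Overdub overlaps Percussion Tracking, Sectional Run-through.

Yes — it overlaps Percussion Tracking, Sectional Run-through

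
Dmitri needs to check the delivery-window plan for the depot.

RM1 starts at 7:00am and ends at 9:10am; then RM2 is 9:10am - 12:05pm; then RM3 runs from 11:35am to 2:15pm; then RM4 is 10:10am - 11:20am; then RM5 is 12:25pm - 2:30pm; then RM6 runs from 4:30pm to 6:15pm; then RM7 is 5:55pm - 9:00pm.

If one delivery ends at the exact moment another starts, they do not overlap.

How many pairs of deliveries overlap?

Two intervals overlap when each starts before the other ends.
Sorted by start: RM1, RM2, RM4, RM3, RM5, RM6, RM7.
RM2 starts exactly when RM1 ends (back-to-back, no overlap); RM1 is clear from here.
RM4 starts before RM2 ends → RM2 and RM4 overlap.
RM3 starts before RM2 ends → RM2 and RM3 overlap.
RM5 starts after RM2 ends; RM2 is clear from here.
RM3 starts after RM4 ends; RM4 is clear from here.
RM5 starts before RM3 ends → RM3 and RM5 overlap.
RM6 starts after RM3 ends; RM3 is clear from here.
RM6 starts after RM5 ends; RM5 is clear from here.
RM7 starts before RM6 ends → RM6 and RM7 overlap.
Overlapping pairs: RM2 & RM3, RM2 & RM4, RM3 & RM5, RM6 & RM7 — 4 in total.

4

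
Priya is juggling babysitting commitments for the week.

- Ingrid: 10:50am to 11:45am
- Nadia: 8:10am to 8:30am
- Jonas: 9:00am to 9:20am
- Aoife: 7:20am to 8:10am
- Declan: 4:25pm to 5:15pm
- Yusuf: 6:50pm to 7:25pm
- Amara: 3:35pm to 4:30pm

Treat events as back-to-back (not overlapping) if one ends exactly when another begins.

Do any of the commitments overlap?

Yes

Sorted by start: Aoife, Nadia, Jonas, Ingrid, Amara, Declan, Yusuf.
Nadia starts exactly when Aoife ends (back-to-back, no overlap), so nothing later overlaps Aoife either.
Jonas starts after Nadia ends, so nothing later overlaps Nadia either.
Ingrid starts after Jonas ends, so nothing later overlaps Jonas either.
Amara starts after Ingrid ends, so nothing later overlaps Ingrid either.
Declan starts before Amara ends → Amara and Declan overlap.
That's a conflict, so the schedule is not conflict-free.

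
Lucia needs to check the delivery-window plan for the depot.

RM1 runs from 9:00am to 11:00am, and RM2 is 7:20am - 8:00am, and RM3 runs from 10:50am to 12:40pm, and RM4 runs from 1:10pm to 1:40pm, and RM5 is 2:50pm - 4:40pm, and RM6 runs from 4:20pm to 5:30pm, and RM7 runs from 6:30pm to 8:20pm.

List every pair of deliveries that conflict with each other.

RM1 & RM3, RM5 & RM6

Sorted by start: RM2, RM1, RM3, RM4, RM5, RM6, RM7.
RM1 starts after RM2 ends, so nothing later overlaps RM2 either.
RM3 starts before RM1 ends → RM1 and RM3 overlap.
RM4 starts after RM1 ends, so nothing later overlaps RM1 either.
RM4 starts after RM3 ends, so nothing later overlaps RM3 either.
RM5 starts after RM4 ends, so nothing later overlaps RM4 either.
RM6 starts before RM5 ends → RM5 and RM6 overlap.
RM7 starts after RM5 ends.
RM7 starts after RM6 ends.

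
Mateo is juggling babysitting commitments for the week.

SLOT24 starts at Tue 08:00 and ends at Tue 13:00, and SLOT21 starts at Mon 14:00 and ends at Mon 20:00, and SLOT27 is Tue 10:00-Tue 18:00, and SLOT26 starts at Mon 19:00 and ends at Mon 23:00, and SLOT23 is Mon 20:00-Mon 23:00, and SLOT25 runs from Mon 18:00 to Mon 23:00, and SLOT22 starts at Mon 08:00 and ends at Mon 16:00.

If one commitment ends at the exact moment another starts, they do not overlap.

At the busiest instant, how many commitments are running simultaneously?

Walk through starts and ends in time order (an end at T is processed before a start at T):
Mon 08:00 start SLOT22 → 1
Mon 14:00 start SLOT21 → 2
Mon 16:00 end SLOT22 → 1
Mon 18:00 start SLOT25 → 2
Mon 19:00 start SLOT26 → 3
Mon 20:00 end SLOT21 → 2
Mon 20:00 start SLOT23 → 3
Mon 23:00 end SLOT23 → 2
Mon 23:00 end SLOT25 → 1
Mon 23:00 end SLOT26 → 0
Tue 08:00 start SLOT24 → 1
Tue 10:00 start SLOT27 → 2
Tue 13:00 end SLOT24 → 1
Tue 18:00 end SLOT27 → 0
Peak is 3, at Mon 19:00 (SLOT21, SLOT25, SLOT26).

3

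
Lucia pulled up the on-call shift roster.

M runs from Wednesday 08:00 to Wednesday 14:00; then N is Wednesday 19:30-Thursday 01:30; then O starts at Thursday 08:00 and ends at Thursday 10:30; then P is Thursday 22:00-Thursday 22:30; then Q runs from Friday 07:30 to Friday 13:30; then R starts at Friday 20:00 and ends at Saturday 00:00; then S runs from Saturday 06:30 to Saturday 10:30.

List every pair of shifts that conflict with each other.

no conflicts

Sorted by start: M, N, O, P, Q, R, S.
N starts after M ends — done with M.
O starts after N ends — done with N.
P starts after O ends — done with O.
Q starts after P ends — done with P.
R starts after Q ends — done with Q.
S starts after R ends.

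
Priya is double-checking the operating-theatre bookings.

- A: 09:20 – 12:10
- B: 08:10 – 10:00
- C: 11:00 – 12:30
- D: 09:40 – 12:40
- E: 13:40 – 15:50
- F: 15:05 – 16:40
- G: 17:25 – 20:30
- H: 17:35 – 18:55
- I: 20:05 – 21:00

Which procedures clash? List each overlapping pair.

A & B, A & C, A & D, B & D, C & D, E & F, G & H, G & I

Sorted by start: B, A, D, C, E, F, G, H, I.
A starts before B ends → B and A overlap.
D starts before B ends → B and D overlap.
C starts after B ends — done with B.
D starts before A ends → A and D overlap.
C starts before A ends → A and C overlap.
E starts after A ends — done with A.
C starts before D ends → D and C overlap.
E starts after D ends — done with D.
E starts after C ends — done with C.
F starts before E ends → E and F overlap.
G starts after E ends — done with E.
G starts after F ends — done with F.
H starts before G ends → G and H overlap.
I starts before G ends → G and I overlap.
I starts after H ends.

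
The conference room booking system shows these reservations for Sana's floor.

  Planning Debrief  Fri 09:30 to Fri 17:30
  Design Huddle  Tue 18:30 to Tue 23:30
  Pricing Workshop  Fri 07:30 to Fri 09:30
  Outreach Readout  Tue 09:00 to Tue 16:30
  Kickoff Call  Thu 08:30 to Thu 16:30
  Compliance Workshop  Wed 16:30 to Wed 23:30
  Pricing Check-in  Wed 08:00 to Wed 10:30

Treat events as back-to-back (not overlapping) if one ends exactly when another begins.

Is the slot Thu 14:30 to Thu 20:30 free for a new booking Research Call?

No — it overlaps Kickoff Call

Outreach Readout: ends Tue 16:30 at or before Research Call starts Thu 14:30 → clear.
Design Huddle: ends Tue 23:30 at or before Research Call starts Thu 14:30 → clear.
Pricing Check-in: ends Wed 10:30 at or before Research Call starts Thu 14:30 → clear.
Compliance Workshop: ends Wed 23:30 at or before Research Call starts Thu 14:30 → clear.
Kickoff Call: starts Thu 08:30 before Research Call ends Thu 20:30, and ends Thu 16:30 after Research Call starts Thu 14:30 → overlap.
Pricing Workshop: starts Fri 07:30 at or after Research Call ends Thu 20:30 → clear.
Planning Debrief: starts Fri 09:30 at or after Research Call ends Thu 20:30 → clear.
Research Call overlaps Kickoff Call.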